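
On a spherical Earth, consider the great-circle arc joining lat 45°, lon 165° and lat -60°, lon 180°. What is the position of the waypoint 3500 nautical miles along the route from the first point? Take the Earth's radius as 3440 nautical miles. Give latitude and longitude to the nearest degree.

Write both endpoints as unit vectors p₁, p₂ with components (cos φ cos λ, cos φ sin λ, sin φ).
The central angle between the endpoints is δ = arccos(p₁·p₂) ≈ 1.845 rad (105.7°). The total great-circle distance is δ·R ≈ 1.845 × 3440 ≈ 6347 nmi, so the target fraction is f = 3500/6347 ≈ 0.551.
Interpolate at f ≈ 0.551 with slerp weights a = sin((1−f)δ)/sin δ ≈ 0.765, b = sin(fδ)/sin δ ≈ 0.884.
p = a·p₁ + b·p₂ ≈ (-0.964, 0.140, -0.225); φ = arcsin(p_z) ≈ -12.97°, λ = atan2(p_y, p_x) ≈ 171.74°.

≈ lat -13°, lon 172°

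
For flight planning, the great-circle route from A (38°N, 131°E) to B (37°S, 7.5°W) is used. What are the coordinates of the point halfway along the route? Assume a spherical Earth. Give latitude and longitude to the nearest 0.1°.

≈ (1.4°N, 60.7°E)

Convert each endpoint to a unit vector on the sphere (x = cos φ cos λ, y = cos φ sin λ, z = sin φ).
The central angle between the endpoints is δ = arccos(p₁·p₂) ≈ 2.572 rad (147.3°).
Interpolate at f = 1/2 with slerp weights a = sin((1−f)δ)/sin δ ≈ 1.778, b = sin(fδ)/sin δ ≈ 1.778.
p = a·p₁ + b·p₂ ≈ (0.489, 0.872, 0.025); φ = arcsin(p_z) ≈ 1.41°, λ = atan2(p_y, p_x) ≈ 60.74°.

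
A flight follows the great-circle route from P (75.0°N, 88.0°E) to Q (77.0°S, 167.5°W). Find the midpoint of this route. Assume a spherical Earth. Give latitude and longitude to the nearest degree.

≈ (2°S, 135°E)

Write both endpoints as unit vectors p₁, p₂ with components (cos φ cos λ, cos φ sin λ, sin φ).
The central angle between the endpoints is δ = arccos(p₁·p₂) ≈ 2.843 rad (162.9°).
Interpolate at f = 1/2 with slerp weights a = sin((1−f)δ)/sin δ ≈ 3.361, b = sin(fδ)/sin δ ≈ 3.361.
p = a·p₁ + b·p₂ ≈ (-0.708, 0.706, -0.028); φ = arcsin(p_z) ≈ -1.63°, λ = atan2(p_y, p_x) ≈ 135.08°.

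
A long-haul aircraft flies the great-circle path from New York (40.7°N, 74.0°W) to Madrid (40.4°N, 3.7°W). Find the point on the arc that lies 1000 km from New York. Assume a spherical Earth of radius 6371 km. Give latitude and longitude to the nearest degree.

Write both endpoints as unit vectors p₁, p₂ with components (cos φ cos λ, cos φ sin λ, sin φ).
The central angle between the endpoints is δ = arccos(p₁·p₂) ≈ 0.906 rad (51.9°). The total great-circle distance is δ·R ≈ 0.906 × 6371 ≈ 5769 km, so the target fraction is f = 1000/5769 ≈ 0.173.
Interpolate at f ≈ 0.173 with slerp weights a = sin((1−f)δ)/sin δ ≈ 0.865, b = sin(fδ)/sin δ ≈ 0.199.
p = a·p₁ + b·p₂ ≈ (0.332, -0.640, 0.693); φ = arcsin(p_z) ≈ 43.86°, λ = atan2(p_y, p_x) ≈ -62.61°.

≈ 44°N, 63°W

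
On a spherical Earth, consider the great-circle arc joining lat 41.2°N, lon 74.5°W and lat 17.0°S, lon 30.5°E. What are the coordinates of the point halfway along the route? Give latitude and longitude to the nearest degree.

The haversine formula gives a central angle δ ≈ 1.959 rad (112.3°) between the endpoints.
Interpolate at f = 1/2 with slerp weights a = sin((1−f)δ)/sin δ ≈ 0.897, b = sin(fδ)/sin δ ≈ 0.897.
p = a·p₁ + b·p₂ ≈ (0.920, -0.215, 0.329); φ = arcsin(p_z) ≈ 19.19°, λ = atan2(p_y, p_x) ≈ -13.16°.

≈ lat 19°N, lon 13°W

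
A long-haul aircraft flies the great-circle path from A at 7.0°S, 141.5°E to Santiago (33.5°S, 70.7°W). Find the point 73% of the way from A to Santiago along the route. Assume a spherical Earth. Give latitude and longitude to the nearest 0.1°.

≈ 53.2°S, 111.5°W

From cos δ = sin φ₁ sin φ₂ + cos φ₁ cos φ₂ cos Δλ, the central angle is δ ≈ 2.256 rad (129.3°).
Interpolate at f = 0.73 with slerp weights a = sin((1−f)δ)/sin δ ≈ 0.739, b = sin(fδ)/sin δ ≈ 1.288.
p = a·p₁ + b·p₂ ≈ (-0.219, -0.557, -0.801); φ = arcsin(p_z) ≈ -53.23°, λ = atan2(p_y, p_x) ≈ -111.48°.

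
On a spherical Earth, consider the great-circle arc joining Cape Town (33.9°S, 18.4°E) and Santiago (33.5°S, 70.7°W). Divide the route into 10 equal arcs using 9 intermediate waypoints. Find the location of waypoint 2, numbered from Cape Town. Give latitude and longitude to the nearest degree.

≈ 40°S, 2°E

The haversine formula gives a central angle δ ≈ 1.246 rad (71.4°) between the endpoints.
Interpolate at f = 2/10 with slerp weights a = sin((1−f)δ)/sin δ ≈ 0.886, b = sin(fδ)/sin δ ≈ 0.260.
p = a·p₁ + b·p₂ ≈ (0.770, 0.027, -0.638); φ = arcsin(p_z) ≈ -39.64°, λ = atan2(p_y, p_x) ≈ 2.03°.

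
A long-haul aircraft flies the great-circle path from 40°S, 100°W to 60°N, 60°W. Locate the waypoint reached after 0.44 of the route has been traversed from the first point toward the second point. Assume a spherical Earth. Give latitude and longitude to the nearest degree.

The haversine formula gives a central angle δ ≈ 1.837 rad (105.3°) between the endpoints.
Interpolate at f = 0.44 with slerp weights a = sin((1−f)δ)/sin δ ≈ 0.888, b = sin(fδ)/sin δ ≈ 0.750.
p = a·p₁ + b·p₂ ≈ (0.069, -0.995, 0.078); φ = arcsin(p_z) ≈ 4.49°, λ = atan2(p_y, p_x) ≈ -86.02°.

≈ 4°N, 86°W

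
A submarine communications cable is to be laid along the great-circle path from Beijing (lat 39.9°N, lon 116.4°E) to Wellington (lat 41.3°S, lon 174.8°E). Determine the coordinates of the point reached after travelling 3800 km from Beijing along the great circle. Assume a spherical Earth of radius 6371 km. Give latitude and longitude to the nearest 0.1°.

Convert each endpoint to a unit vector on the sphere (x = cos φ cos λ, y = cos φ sin λ, z = sin φ).
The central angle between the endpoints is δ = arccos(p₁·p₂) ≈ 1.692 rad (97.0°). The total great-circle distance is δ·R ≈ 1.692 × 6371 ≈ 10783 km, so the target fraction is f = 3800/10783 ≈ 0.352.
Interpolate at f ≈ 0.352 with slerp weights a = sin((1−f)δ)/sin δ ≈ 0.896, b = sin(fδ)/sin δ ≈ 0.566.
p = a·p₁ + b·p₂ ≈ (-0.729, 0.654, 0.201); φ = arcsin(p_z) ≈ 11.61°, λ = atan2(p_y, p_x) ≈ 138.09°.

≈ lat 11.6°N, lon 138.1°E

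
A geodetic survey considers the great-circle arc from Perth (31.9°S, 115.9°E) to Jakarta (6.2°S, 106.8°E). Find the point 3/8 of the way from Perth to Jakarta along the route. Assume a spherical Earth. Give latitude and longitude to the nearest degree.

Convert each endpoint to a unit vector on the sphere (x = cos φ cos λ, y = cos φ sin λ, z = sin φ).
The central angle between the endpoints is δ = arccos(p₁·p₂) ≈ 0.472 rad (27.1°).
Interpolate at f = 3/8 with slerp weights a = sin((1−f)δ)/sin δ ≈ 0.639, b = sin(fδ)/sin δ ≈ 0.387.
p = a·p₁ + b·p₂ ≈ (-0.348, 0.857, -0.380); φ = arcsin(p_z) ≈ -22.32°, λ = atan2(p_y, p_x) ≈ 112.13°.

≈ 22°S, 112°E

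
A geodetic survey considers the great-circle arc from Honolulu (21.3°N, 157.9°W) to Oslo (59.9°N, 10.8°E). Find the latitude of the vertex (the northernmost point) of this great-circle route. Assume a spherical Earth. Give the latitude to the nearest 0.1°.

≈ 84.7°N

The great circle lies in the plane with unit normal n̂ = (p₁ × p₂)/|p₁ × p₂|.
Here n̂_z ≈ +0.093; the vertex latitude is φ_max = arccos|n̂_z| ≈ 84.7°.
Check via Clairaut: cos φ_max = |cos φ₁| · sin C = cos(21.3°)·sin(5.7°) ≈ 0.093, again giving ≈ 84.7°.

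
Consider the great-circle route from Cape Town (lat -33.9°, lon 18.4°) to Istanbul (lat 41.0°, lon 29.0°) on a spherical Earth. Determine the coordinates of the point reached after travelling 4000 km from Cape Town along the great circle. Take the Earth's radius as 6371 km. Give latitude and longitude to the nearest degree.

≈ lat 2°, lon 23°

Convert each endpoint to a unit vector on the sphere (x = cos φ cos λ, y = cos φ sin λ, z = sin φ).
The central angle between the endpoints is δ = arccos(p₁·p₂) ≈ 1.318 rad (75.5°). The total great-circle distance is δ·R ≈ 1.318 × 6371 ≈ 8399 km, so the target fraction is f = 4000/8399 ≈ 0.476.
Interpolate at f ≈ 0.476 with slerp weights a = sin((1−f)δ)/sin δ ≈ 0.658, b = sin(fδ)/sin δ ≈ 0.607.
p = a·p₁ + b·p₂ ≈ (0.918, 0.394, 0.031); φ = arcsin(p_z) ≈ 1.78°, λ = atan2(p_y, p_x) ≈ 23.23°.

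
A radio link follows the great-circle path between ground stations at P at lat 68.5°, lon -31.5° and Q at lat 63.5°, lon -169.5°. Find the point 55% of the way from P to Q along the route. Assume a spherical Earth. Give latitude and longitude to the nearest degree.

≈ lat 80°, lon -127°

Convert each endpoint to a unit vector on the sphere (x = cos φ cos λ, y = cos φ sin λ, z = sin φ).
The central angle between the endpoints is δ = arccos(p₁·p₂) ≈ 0.780 rad (44.7°).
Interpolate at f = 0.55 with slerp weights a = sin((1−f)δ)/sin δ ≈ 0.489, b = sin(fδ)/sin δ ≈ 0.591.
p = a·p₁ + b·p₂ ≈ (-0.107, -0.142, 0.984); φ = arcsin(p_z) ≈ 79.78°, λ = atan2(p_y, p_x) ≈ -126.98°.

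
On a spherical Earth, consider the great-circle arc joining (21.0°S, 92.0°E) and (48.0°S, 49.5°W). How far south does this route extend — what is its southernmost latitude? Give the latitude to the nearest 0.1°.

≈ 66.5°S

The great circle lies in the plane with unit normal n̂ = (p₁ × p₂)/|p₁ × p₂|.
Here n̂_z ≈ -0.399; the vertex latitude is φ_max = arccos|n̂_z| ≈ 66.5°.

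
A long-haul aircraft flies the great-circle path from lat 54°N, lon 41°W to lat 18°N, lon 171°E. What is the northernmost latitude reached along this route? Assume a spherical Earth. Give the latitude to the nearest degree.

≈ 72°N

The great circle lies in the plane with unit normal n̂ = (p₁ × p₂)/|p₁ × p₂|.
Here n̂_z ≈ -0.304; the vertex latitude is φ_max = arccos|n̂_z| ≈ 72.3°.
Check via Clairaut: cos φ_max = |cos φ₁| · sin C = cos(54.0°)·sin(31.1°) ≈ 0.304, again giving ≈ 72.3°.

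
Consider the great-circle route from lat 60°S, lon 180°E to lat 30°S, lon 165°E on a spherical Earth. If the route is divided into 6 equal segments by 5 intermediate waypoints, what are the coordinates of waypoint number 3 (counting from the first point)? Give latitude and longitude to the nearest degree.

≈ lat 45°S, lon 170°E

Convert each endpoint to a unit vector on the sphere (x = cos φ cos λ, y = cos φ sin λ, z = sin φ).
The central angle between the endpoints is δ = arccos(p₁·p₂) ≈ 0.552 rad (31.6°).
Interpolate at f = 3/6 with slerp weights a = sin((1−f)δ)/sin δ ≈ 0.520, b = sin(fδ)/sin δ ≈ 0.520.
p = a·p₁ + b·p₂ ≈ (-0.695, 0.116, -0.710); φ = arcsin(p_z) ≈ -45.23°, λ = atan2(p_y, p_x) ≈ 170.48°.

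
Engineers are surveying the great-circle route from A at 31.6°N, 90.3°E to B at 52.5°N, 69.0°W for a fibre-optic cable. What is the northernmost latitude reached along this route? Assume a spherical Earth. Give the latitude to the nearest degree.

≈ 79°N

The great circle lies in the plane with unit normal n̂ = (p₁ × p₂)/|p₁ × p₂|.
Here n̂_z ≈ -0.184; the vertex latitude is φ_max = arccos|n̂_z| ≈ 79.4°.
Check via Clairaut: cos φ_max = |cos φ₁| · sin C = cos(31.6°)·sin(12.5°) ≈ 0.184, again giving ≈ 79.4°.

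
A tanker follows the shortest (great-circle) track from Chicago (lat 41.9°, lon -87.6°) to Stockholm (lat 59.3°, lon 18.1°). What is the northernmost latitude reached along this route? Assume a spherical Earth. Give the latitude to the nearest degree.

≈ 65°

The great circle lies in the plane with unit normal n̂ = (p₁ × p₂)/|p₁ × p₂|.
Here n̂_z ≈ +0.415; the vertex latitude is φ_max = arccos|n̂_z| ≈ 65.5°.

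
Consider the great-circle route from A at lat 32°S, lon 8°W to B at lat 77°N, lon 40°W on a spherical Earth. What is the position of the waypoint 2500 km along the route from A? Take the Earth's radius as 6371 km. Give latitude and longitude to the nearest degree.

The haversine formula gives a central angle δ ≈ 1.933 rad (110.8°) between the endpoints. The total great-circle distance is δ·R ≈ 1.933 × 6371 ≈ 12317 km, so the target fraction is f = 2500/12317 ≈ 0.203.
Interpolate at f ≈ 0.203 with slerp weights a = sin((1−f)δ)/sin δ ≈ 1.069, b = sin(fδ)/sin δ ≈ 0.409.
p = a·p₁ + b·p₂ ≈ (0.968, -0.185, -0.168); φ = arcsin(p_z) ≈ -9.67°, λ = atan2(p_y, p_x) ≈ -10.83°.

≈ lat 10°S, lon 11°W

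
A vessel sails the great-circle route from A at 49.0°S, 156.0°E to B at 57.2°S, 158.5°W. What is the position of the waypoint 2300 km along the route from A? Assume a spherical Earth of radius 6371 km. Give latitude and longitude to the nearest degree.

Convert each endpoint to a unit vector on the sphere (x = cos φ cos λ, y = cos φ sin λ, z = sin φ).
The central angle between the endpoints is δ = arccos(p₁·p₂) ≈ 0.488 rad (27.9°). The total great-circle distance is δ·R ≈ 0.488 × 6371 ≈ 3106 km, so the target fraction is f = 2300/3106 ≈ 0.740.
Interpolate at f ≈ 0.740 with slerp weights a = sin((1−f)δ)/sin δ ≈ 0.269, b = sin(fδ)/sin δ ≈ 0.754.
p = a·p₁ + b·p₂ ≈ (-0.541, -0.078, -0.837); φ = arcsin(p_z) ≈ -56.84°, λ = atan2(p_y, p_x) ≈ -171.82°.

≈ 57°S, 172°W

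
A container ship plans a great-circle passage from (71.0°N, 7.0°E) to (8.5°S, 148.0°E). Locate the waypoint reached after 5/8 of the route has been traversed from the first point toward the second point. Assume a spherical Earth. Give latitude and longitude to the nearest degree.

≈ (33°N, 138°E)

Write both endpoints as unit vectors p₁, p₂ with components (cos φ cos λ, cos φ sin λ, sin φ).
The central angle between the endpoints is δ = arccos(p₁·p₂) ≈ 1.971 rad (113.0°).
Interpolate at f = 5/8 with slerp weights a = sin((1−f)δ)/sin δ ≈ 0.732, b = sin(fδ)/sin δ ≈ 1.024.
p = a·p₁ + b·p₂ ≈ (-0.623, 0.566, 0.540); φ = arcsin(p_z) ≈ 32.71°, λ = atan2(p_y, p_x) ≈ 137.74°.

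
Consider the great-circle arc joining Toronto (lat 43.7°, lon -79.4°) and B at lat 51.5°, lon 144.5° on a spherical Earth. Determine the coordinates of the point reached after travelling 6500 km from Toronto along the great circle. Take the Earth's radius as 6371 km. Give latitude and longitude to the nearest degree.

The haversine formula gives a central angle δ ≈ 1.353 rad (77.5°) between the endpoints. The total great-circle distance is δ·R ≈ 1.353 × 6371 ≈ 8618 km, so the target fraction is f = 6500/8618 ≈ 0.754.
Interpolate at f ≈ 0.754 with slerp weights a = sin((1−f)δ)/sin δ ≈ 0.334, b = sin(fδ)/sin δ ≈ 0.873.
p = a·p₁ + b·p₂ ≈ (-0.398, 0.078, 0.914); φ = arcsin(p_z) ≈ 66.08°, λ = atan2(p_y, p_x) ≈ 168.91°.

≈ lat 66°, lon 169°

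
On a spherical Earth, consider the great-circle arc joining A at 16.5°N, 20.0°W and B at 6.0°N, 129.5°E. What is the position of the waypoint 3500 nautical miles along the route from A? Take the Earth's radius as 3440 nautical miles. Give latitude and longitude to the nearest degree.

≈ 37°N, 42°E

From cos δ = sin φ₁ sin φ₂ + cos φ₁ cos φ₂ cos Δλ, the central angle is δ ≈ 2.485 rad (142.4°). The total great-circle distance is δ·R ≈ 2.485 × 3440 ≈ 8548 nmi, so the target fraction is f = 3500/8548 ≈ 0.409.
Interpolate at f ≈ 0.409 with slerp weights a = sin((1−f)δ)/sin δ ≈ 1.629, b = sin(fδ)/sin δ ≈ 1.393.
p = a·p₁ + b·p₂ ≈ (0.586, 0.535, 0.608); φ = arcsin(p_z) ≈ 37.47°, λ = atan2(p_y, p_x) ≈ 42.38°.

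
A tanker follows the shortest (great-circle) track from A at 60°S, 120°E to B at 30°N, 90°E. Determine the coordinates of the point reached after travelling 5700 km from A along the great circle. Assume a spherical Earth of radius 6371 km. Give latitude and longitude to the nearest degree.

The haversine formula gives a central angle δ ≈ 1.629 rad (93.3°) between the endpoints. The total great-circle distance is δ·R ≈ 1.629 × 6371 ≈ 10377 km, so the target fraction is f = 5700/10377 ≈ 0.549.
Interpolate at f ≈ 0.549 with slerp weights a = sin((1−f)δ)/sin δ ≈ 0.671, b = sin(fδ)/sin δ ≈ 0.781.
p = a·p₁ + b·p₂ ≈ (-0.168, 0.967, -0.191); φ = arcsin(p_z) ≈ -10.98°, λ = atan2(p_y, p_x) ≈ 99.84°.

≈ 11°S, 100°E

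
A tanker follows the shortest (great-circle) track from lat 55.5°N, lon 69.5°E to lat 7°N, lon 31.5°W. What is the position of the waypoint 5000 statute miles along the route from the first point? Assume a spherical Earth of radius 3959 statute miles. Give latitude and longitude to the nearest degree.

≈ lat 22°N, lon 21°W

The haversine formula gives a central angle δ ≈ 1.578 rad (90.4°) between the endpoints. The total great-circle distance is δ·R ≈ 1.578 × 3959 ≈ 6246 mi, so the target fraction is f = 5000/6246 ≈ 0.801.
Interpolate at f ≈ 0.801 with slerp weights a = sin((1−f)δ)/sin δ ≈ 0.310, b = sin(fδ)/sin δ ≈ 0.953.
p = a·p₁ + b·p₂ ≈ (0.868, -0.330, 0.371); φ = arcsin(p_z) ≈ 21.79°, λ = atan2(p_y, p_x) ≈ -20.82°.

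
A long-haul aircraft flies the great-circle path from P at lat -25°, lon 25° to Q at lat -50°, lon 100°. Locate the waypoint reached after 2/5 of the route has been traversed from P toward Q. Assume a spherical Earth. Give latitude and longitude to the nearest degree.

Write both endpoints as unit vectors p₁, p₂ with components (cos φ cos λ, cos φ sin λ, sin φ).
The central angle between the endpoints is δ = arccos(p₁·p₂) ≈ 1.076 rad (61.7°).
Interpolate at f = 2/5 with slerp weights a = sin((1−f)δ)/sin δ ≈ 0.684, b = sin(fδ)/sin δ ≈ 0.474.
p = a·p₁ + b·p₂ ≈ (0.509, 0.562, -0.652); φ = arcsin(p_z) ≈ -40.71°, λ = atan2(p_y, p_x) ≈ 47.85°.

≈ lat -41°, lon 48°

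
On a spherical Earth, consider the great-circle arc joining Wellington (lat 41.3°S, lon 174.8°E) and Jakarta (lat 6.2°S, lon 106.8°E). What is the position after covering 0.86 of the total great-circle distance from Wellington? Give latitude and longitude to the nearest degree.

Write both endpoints as unit vectors p₁, p₂ with components (cos φ cos λ, cos φ sin λ, sin φ).
The central angle between the endpoints is δ = arccos(p₁·p₂) ≈ 1.212 rad (69.4°).
Interpolate at f = 0.86 with slerp weights a = sin((1−f)δ)/sin δ ≈ 0.180, b = sin(fδ)/sin δ ≈ 0.922.
p = a·p₁ + b·p₂ ≈ (-0.400, 0.890, -0.219); φ = arcsin(p_z) ≈ -12.63°, λ = atan2(p_y, p_x) ≈ 114.20°.

≈ lat 13°S, lon 114°E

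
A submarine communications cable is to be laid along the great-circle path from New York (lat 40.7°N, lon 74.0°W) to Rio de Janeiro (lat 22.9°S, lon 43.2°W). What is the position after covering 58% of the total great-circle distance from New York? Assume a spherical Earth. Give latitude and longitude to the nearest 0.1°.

≈ lat 4.1°N, lon 54.9°W

From cos δ = sin φ₁ sin φ₂ + cos φ₁ cos φ₂ cos Δλ, the central angle is δ ≈ 1.217 rad (69.7°).
Interpolate at f = 0.58 with slerp weights a = sin((1−f)δ)/sin δ ≈ 0.522, b = sin(fδ)/sin δ ≈ 0.692.
p = a·p₁ + b·p₂ ≈ (0.573, -0.816, 0.071); φ = arcsin(p_z) ≈ 4.07°, λ = atan2(p_y, p_x) ≈ -54.91°.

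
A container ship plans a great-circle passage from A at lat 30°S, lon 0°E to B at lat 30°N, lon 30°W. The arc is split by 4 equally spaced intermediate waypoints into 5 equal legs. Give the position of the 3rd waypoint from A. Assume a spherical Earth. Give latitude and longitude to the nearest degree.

≈ lat 6°N, lon 18°W

From cos δ = sin φ₁ sin φ₂ + cos φ₁ cos φ₂ cos Δλ, the central angle is δ ≈ 1.160 rad (66.5°).
Interpolate at f = 3/5 with slerp weights a = sin((1−f)δ)/sin δ ≈ 0.488, b = sin(fδ)/sin δ ≈ 0.699.
p = a·p₁ + b·p₂ ≈ (0.947, -0.303, 0.106); φ = arcsin(p_z) ≈ 6.06°, λ = atan2(p_y, p_x) ≈ -17.73°.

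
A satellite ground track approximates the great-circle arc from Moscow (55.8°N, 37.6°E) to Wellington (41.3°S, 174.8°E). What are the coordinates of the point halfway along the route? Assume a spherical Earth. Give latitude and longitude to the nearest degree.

≈ 18°N, 126°E

Convert each endpoint to a unit vector on the sphere (x = cos φ cos λ, y = cos φ sin λ, z = sin φ).
The central angle between the endpoints is δ = arccos(p₁·p₂) ≈ 2.598 rad (148.8°).
Interpolate at f = 1/2 with slerp weights a = sin((1−f)δ)/sin δ ≈ 1.862, b = sin(fδ)/sin δ ≈ 1.862.
p = a·p₁ + b·p₂ ≈ (-0.564, 0.765, 0.311); φ = arcsin(p_z) ≈ 18.12°, λ = atan2(p_y, p_x) ≈ 126.38°.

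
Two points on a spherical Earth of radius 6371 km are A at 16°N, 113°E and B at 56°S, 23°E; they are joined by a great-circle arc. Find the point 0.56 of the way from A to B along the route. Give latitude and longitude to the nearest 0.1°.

≈ 31.3°S, 78.3°E

Convert each endpoint to a unit vector on the sphere (x = cos φ cos λ, y = cos φ sin λ, z = sin φ).
The central angle between the endpoints is δ = arccos(p₁·p₂) ≈ 1.801 rad (103.2°).
Interpolate at f = 0.56 with slerp weights a = sin((1−f)δ)/sin δ ≈ 0.732, b = sin(fδ)/sin δ ≈ 0.869.
p = a·p₁ + b·p₂ ≈ (0.173, 0.837, -0.519); φ = arcsin(p_z) ≈ -31.26°, λ = atan2(p_y, p_x) ≈ 78.35°.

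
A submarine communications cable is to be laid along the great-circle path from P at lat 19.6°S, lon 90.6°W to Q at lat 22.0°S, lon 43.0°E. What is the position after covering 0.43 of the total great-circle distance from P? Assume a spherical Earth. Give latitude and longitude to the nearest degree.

≈ lat 43°S, lon 36°W

The haversine formula gives a central angle δ ≈ 2.068 rad (118.5°) between the endpoints.
Interpolate at f = 0.43 with slerp weights a = sin((1−f)δ)/sin δ ≈ 1.051, b = sin(fδ)/sin δ ≈ 0.883.
p = a·p₁ + b·p₂ ≈ (0.589, -0.432, -0.684); φ = arcsin(p_z) ≈ -43.12°, λ = atan2(p_y, p_x) ≈ -36.25°.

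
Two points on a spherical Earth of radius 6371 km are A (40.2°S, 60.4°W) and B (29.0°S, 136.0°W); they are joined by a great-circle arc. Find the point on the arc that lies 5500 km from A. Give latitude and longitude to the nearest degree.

≈ (35°S, 124°W)

Write both endpoints as unit vectors p₁, p₂ with components (cos φ cos λ, cos φ sin λ, sin φ).
The central angle between the endpoints is δ = arccos(p₁·p₂) ≈ 1.071 rad (61.4°). The total great-circle distance is δ·R ≈ 1.071 × 6371 ≈ 6825 km, so the target fraction is f = 5500/6825 ≈ 0.806.
Interpolate at f ≈ 0.806 with slerp weights a = sin((1−f)δ)/sin δ ≈ 0.235, b = sin(fδ)/sin δ ≈ 0.866.
p = a·p₁ + b·p₂ ≈ (-0.456, -0.682, -0.572); φ = arcsin(p_z) ≈ -34.86°, λ = atan2(p_y, p_x) ≈ -123.76°.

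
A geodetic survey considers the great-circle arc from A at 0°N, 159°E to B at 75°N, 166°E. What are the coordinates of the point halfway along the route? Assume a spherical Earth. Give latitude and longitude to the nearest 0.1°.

≈ 37.5°N, 160.4°E

Convert each endpoint to a unit vector on the sphere (x = cos φ cos λ, y = cos φ sin λ, z = sin φ).
The central angle between the endpoints is δ = arccos(p₁·p₂) ≈ 1.311 rad (75.1°).
Interpolate at f = 1/2 with slerp weights a = sin((1−f)δ)/sin δ ≈ 0.631, b = sin(fδ)/sin δ ≈ 0.631.
p = a·p₁ + b·p₂ ≈ (-0.747, 0.266, 0.609); φ = arcsin(p_z) ≈ 37.53°, λ = atan2(p_y, p_x) ≈ 160.44°.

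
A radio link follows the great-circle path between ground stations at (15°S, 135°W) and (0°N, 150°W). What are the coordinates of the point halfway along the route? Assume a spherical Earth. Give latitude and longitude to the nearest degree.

≈ (8°S, 143°W)

Write both endpoints as unit vectors p₁, p₂ with components (cos φ cos λ, cos φ sin λ, sin φ).
The central angle between the endpoints is δ = arccos(p₁·p₂) ≈ 0.368 rad (21.1°).
Interpolate at f = 1/2 with slerp weights a = sin((1−f)δ)/sin δ ≈ 0.509, b = sin(fδ)/sin δ ≈ 0.509.
p = a·p₁ + b·p₂ ≈ (-0.788, -0.602, -0.132); φ = arcsin(p_z) ≈ -7.56°, λ = atan2(p_y, p_x) ≈ -142.63°.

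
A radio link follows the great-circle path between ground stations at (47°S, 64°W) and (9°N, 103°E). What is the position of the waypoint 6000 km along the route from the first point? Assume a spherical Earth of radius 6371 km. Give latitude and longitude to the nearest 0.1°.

Convert each endpoint to a unit vector on the sphere (x = cos φ cos λ, y = cos φ sin λ, z = sin φ).
The central angle between the endpoints is δ = arccos(p₁·p₂) ≈ 2.451 rad (140.4°). The total great-circle distance is δ·R ≈ 2.451 × 6371 ≈ 15614 km, so the target fraction is f = 6000/15614 ≈ 0.384.
Interpolate at f ≈ 0.384 with slerp weights a = sin((1−f)δ)/sin δ ≈ 1.567, b = sin(fδ)/sin δ ≈ 1.269.
p = a·p₁ + b·p₂ ≈ (0.186, 0.261, -0.947); φ = arcsin(p_z) ≈ -71.29°, λ = atan2(p_y, p_x) ≈ 54.48°.

≈ (71.3°S, 54.5°E)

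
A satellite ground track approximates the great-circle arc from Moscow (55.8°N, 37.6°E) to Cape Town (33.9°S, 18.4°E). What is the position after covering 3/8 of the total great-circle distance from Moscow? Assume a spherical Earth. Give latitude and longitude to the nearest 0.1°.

Write both endpoints as unit vectors p₁, p₂ with components (cos φ cos λ, cos φ sin λ, sin φ).
The central angle between the endpoints is δ = arccos(p₁·p₂) ≈ 1.592 rad (91.2°).
Interpolate at f = 3/8 with slerp weights a = sin((1−f)δ)/sin δ ≈ 0.839, b = sin(fδ)/sin δ ≈ 0.562.
p = a·p₁ + b·p₂ ≈ (0.816, 0.435, 0.380); φ = arcsin(p_z) ≈ 22.35°, λ = atan2(p_y, p_x) ≈ 28.05°.

≈ (22.3°N, 28.1°E)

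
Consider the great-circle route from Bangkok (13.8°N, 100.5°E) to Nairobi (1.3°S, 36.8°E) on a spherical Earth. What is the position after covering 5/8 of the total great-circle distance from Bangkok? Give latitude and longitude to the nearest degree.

≈ (5°N, 60°E)

From cos δ = sin φ₁ sin φ₂ + cos φ₁ cos φ₂ cos Δλ, the central angle is δ ≈ 1.132 rad (64.9°).
Interpolate at f = 5/8 with slerp weights a = sin((1−f)δ)/sin δ ≈ 0.455, b = sin(fδ)/sin δ ≈ 0.718.
p = a·p₁ + b·p₂ ≈ (0.494, 0.864, 0.092); φ = arcsin(p_z) ≈ 5.29°, λ = atan2(p_y, p_x) ≈ 60.24°.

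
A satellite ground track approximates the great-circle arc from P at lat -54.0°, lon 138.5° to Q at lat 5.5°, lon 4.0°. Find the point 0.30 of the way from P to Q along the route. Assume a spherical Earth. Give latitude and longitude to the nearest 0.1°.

≈ lat -58.9°, lon 71.5°

Write both endpoints as unit vectors p₁, p₂ with components (cos φ cos λ, cos φ sin λ, sin φ).
The central angle between the endpoints is δ = arccos(p₁·p₂) ≈ 2.080 rad (119.2°).
Interpolate at f = 0.30 with slerp weights a = sin((1−f)δ)/sin δ ≈ 1.138, b = sin(fδ)/sin δ ≈ 0.669.
p = a·p₁ + b·p₂ ≈ (0.164, 0.490, -0.856); φ = arcsin(p_z) ≈ -58.92°, λ = atan2(p_y, p_x) ≈ 71.52°.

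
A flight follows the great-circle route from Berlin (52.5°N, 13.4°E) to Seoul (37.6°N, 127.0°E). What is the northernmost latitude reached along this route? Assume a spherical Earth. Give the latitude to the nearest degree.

≈ 62°N

The great circle lies in the plane with unit normal n̂ = (p₁ × p₂)/|p₁ × p₂|.
Here n̂_z ≈ +0.462; the vertex latitude is φ_max = arccos|n̂_z| ≈ 62.5°.
Check via Clairaut: cos φ_max = |cos φ₁| · sin C = cos(52.5°)·sin(49.4°) ≈ 0.462, again giving ≈ 62.5°.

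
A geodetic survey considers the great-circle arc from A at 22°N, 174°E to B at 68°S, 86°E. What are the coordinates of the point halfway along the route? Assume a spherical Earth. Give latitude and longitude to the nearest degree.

≈ 29°S, 152°E

Write both endpoints as unit vectors p₁, p₂ with components (cos φ cos λ, cos φ sin λ, sin φ).
The central angle between the endpoints is δ = arccos(p₁·p₂) ≈ 1.913 rad (109.6°).
Interpolate at f = 1/2 with slerp weights a = sin((1−f)δ)/sin δ ≈ 0.867, b = sin(fδ)/sin δ ≈ 0.867.
p = a·p₁ + b·p₂ ≈ (-0.777, 0.408, -0.479); φ = arcsin(p_z) ≈ -28.63°, λ = atan2(p_y, p_x) ≈ 152.29°.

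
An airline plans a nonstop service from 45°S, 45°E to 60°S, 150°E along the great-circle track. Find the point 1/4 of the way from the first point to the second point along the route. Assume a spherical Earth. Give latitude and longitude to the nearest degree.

Convert each endpoint to a unit vector on the sphere (x = cos φ cos λ, y = cos φ sin λ, z = sin φ).
The central angle between the endpoints is δ = arccos(p₁·p₂) ≈ 1.023 rad (58.6°).
Interpolate at f = 1/4 with slerp weights a = sin((1−f)δ)/sin δ ≈ 0.813, b = sin(fδ)/sin δ ≈ 0.296.
p = a·p₁ + b·p₂ ≈ (0.278, 0.481, -0.832); φ = arcsin(p_z) ≈ -56.26°, λ = atan2(p_y, p_x) ≈ 59.93°.

≈ 56°S, 60°E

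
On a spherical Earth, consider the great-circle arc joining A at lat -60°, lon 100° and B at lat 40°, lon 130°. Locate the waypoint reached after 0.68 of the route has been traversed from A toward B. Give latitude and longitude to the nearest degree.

Write both endpoints as unit vectors p₁, p₂ with components (cos φ cos λ, cos φ sin λ, sin φ).
The central angle between the endpoints is δ = arccos(p₁·p₂) ≈ 1.798 rad (103.0°).
Interpolate at f = 0.68 with slerp weights a = sin((1−f)δ)/sin δ ≈ 0.558, b = sin(fδ)/sin δ ≈ 0.965.
p = a·p₁ + b·p₂ ≈ (-0.523, 0.841, 0.137); φ = arcsin(p_z) ≈ 7.85°, λ = atan2(p_y, p_x) ≈ 121.90°.

≈ lat 8°, lon 122°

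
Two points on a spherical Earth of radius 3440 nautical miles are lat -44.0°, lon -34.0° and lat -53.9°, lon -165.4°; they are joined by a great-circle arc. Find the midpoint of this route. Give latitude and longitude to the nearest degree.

Write both endpoints as unit vectors p₁, p₂ with components (cos φ cos λ, cos φ sin λ, sin φ).
The central angle between the endpoints is δ = arccos(p₁·p₂) ≈ 1.286 rad (73.7°).
Interpolate at f = 1/2 with slerp weights a = sin((1−f)δ)/sin δ ≈ 0.625, b = sin(fδ)/sin δ ≈ 0.625.
p = a·p₁ + b·p₂ ≈ (0.016, -0.344, -0.939); φ = arcsin(p_z) ≈ -69.85°, λ = atan2(p_y, p_x) ≈ -87.28°.

≈ lat -70°, lon -87°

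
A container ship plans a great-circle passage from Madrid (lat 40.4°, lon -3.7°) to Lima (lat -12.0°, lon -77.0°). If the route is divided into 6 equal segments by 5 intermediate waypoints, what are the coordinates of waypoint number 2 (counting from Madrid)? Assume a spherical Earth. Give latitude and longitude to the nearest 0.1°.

Convert each endpoint to a unit vector on the sphere (x = cos φ cos λ, y = cos φ sin λ, z = sin φ).
The central angle between the endpoints is δ = arccos(p₁·p₂) ≈ 1.491 rad (85.5°).
Interpolate at f = 2/6 with slerp weights a = sin((1−f)δ)/sin δ ≈ 0.841, b = sin(fδ)/sin δ ≈ 0.478.
p = a·p₁ + b·p₂ ≈ (0.744, -0.497, 0.446); φ = arcsin(p_z) ≈ 26.46°, λ = atan2(p_y, p_x) ≈ -33.75°.

≈ lat 26.5°, lon -33.7°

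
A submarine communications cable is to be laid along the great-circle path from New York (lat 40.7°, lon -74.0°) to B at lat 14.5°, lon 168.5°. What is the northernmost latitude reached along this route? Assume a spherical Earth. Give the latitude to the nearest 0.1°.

≈ 48.6°

The great circle lies in the plane with unit normal n̂ = (p₁ × p₂)/|p₁ × p₂|.
Here n̂_z ≈ -0.661; the vertex latitude is φ_max = arccos|n̂_z| ≈ 48.6°.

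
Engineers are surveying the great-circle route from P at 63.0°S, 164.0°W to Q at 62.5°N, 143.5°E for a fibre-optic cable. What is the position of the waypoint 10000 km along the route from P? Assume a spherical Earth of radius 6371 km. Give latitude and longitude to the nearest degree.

Convert each endpoint to a unit vector on the sphere (x = cos φ cos λ, y = cos φ sin λ, z = sin φ).
The central angle between the endpoints is δ = arccos(p₁·p₂) ≈ 2.295 rad (131.5°). The total great-circle distance is δ·R ≈ 2.295 × 6371 ≈ 14623 km, so the target fraction is f = 10000/14623 ≈ 0.684.
Interpolate at f ≈ 0.684 with slerp weights a = sin((1−f)δ)/sin δ ≈ 0.886, b = sin(fδ)/sin δ ≈ 1.335.
p = a·p₁ + b·p₂ ≈ (-0.882, 0.256, 0.395); φ = arcsin(p_z) ≈ 23.26°, λ = atan2(p_y, p_x) ≈ 163.83°.

≈ 23°N, 164°E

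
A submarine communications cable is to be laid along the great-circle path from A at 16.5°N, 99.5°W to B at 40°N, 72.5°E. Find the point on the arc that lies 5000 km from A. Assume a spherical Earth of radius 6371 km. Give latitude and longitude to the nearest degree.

≈ 61°N, 89°W

Write both endpoints as unit vectors p₁, p₂ with components (cos φ cos λ, cos φ sin λ, sin φ).
The central angle between the endpoints is δ = arccos(p₁·p₂) ≈ 2.147 rad (123.0°). The total great-circle distance is δ·R ≈ 2.147 × 6371 ≈ 13678 km, so the target fraction is f = 5000/13678 ≈ 0.366.
Interpolate at f ≈ 0.366 with slerp weights a = sin((1−f)δ)/sin δ ≈ 1.167, b = sin(fδ)/sin δ ≈ 0.843.
p = a·p₁ + b·p₂ ≈ (0.010, -0.488, 0.873); φ = arcsin(p_z) ≈ 60.81°, λ = atan2(p_y, p_x) ≈ -88.88°.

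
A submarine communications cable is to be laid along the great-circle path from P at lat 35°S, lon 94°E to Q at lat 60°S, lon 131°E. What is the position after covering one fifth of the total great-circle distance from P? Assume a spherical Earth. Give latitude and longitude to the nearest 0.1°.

≈ lat 40.8°S, lon 98.8°E

From cos δ = sin φ₁ sin φ₂ + cos φ₁ cos φ₂ cos Δλ, the central angle is δ ≈ 0.603 rad (34.5°).
Interpolate at f = 1/5 with slerp weights a = sin((1−f)δ)/sin δ ≈ 0.818, b = sin(fδ)/sin δ ≈ 0.212.
p = a·p₁ + b·p₂ ≈ (-0.116, 0.748, -0.653); φ = arcsin(p_z) ≈ -40.76°, λ = atan2(p_y, p_x) ≈ 98.83°.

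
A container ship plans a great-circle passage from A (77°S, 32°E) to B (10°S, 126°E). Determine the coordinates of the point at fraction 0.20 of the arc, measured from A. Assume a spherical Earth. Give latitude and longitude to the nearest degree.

Convert each endpoint to a unit vector on the sphere (x = cos φ cos λ, y = cos φ sin λ, z = sin φ).
The central angle between the endpoints is δ = arccos(p₁·p₂) ≈ 1.416 rad (81.2°).
Interpolate at f = 0.20 with slerp weights a = sin((1−f)δ)/sin δ ≈ 0.917, b = sin(fδ)/sin δ ≈ 0.283.
p = a·p₁ + b·p₂ ≈ (0.011, 0.335, -0.942); φ = arcsin(p_z) ≈ -70.44°, λ = atan2(p_y, p_x) ≈ 88.10°.

≈ (70°S, 88°E)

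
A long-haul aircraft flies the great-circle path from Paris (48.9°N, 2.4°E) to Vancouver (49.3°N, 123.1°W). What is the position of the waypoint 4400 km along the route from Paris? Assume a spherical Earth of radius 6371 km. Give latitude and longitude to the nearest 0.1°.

The haversine formula gives a central angle δ ≈ 1.243 rad (71.2°) between the endpoints. The total great-circle distance is δ·R ≈ 1.243 × 6371 ≈ 7916 km, so the target fraction is f = 4400/7916 ≈ 0.556.
Interpolate at f ≈ 0.556 with slerp weights a = sin((1−f)δ)/sin δ ≈ 0.554, b = sin(fδ)/sin δ ≈ 0.673.
p = a·p₁ + b·p₂ ≈ (0.124, -0.352, 0.928); φ = arcsin(p_z) ≈ 68.06°, λ = atan2(p_y, p_x) ≈ -70.59°.

≈ 68.1°N, 70.6°W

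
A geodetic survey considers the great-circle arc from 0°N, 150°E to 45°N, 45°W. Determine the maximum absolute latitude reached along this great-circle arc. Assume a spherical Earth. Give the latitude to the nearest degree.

The great circle lies in the plane with unit normal n̂ = (p₁ × p₂)/|p₁ × p₂|.
Here n̂_z ≈ +0.251; the vertex latitude is φ_max = arccos|n̂_z| ≈ 75.5°.

≈ 75°N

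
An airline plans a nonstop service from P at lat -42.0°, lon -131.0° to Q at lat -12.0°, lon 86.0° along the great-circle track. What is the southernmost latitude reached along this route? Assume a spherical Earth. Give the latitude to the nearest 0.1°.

≈ -60.8°

The great circle lies in the plane with unit normal n̂ = (p₁ × p₂)/|p₁ × p₂|.
Here n̂_z ≈ -0.488; the vertex latitude is φ_max = arccos|n̂_z| ≈ 60.8°.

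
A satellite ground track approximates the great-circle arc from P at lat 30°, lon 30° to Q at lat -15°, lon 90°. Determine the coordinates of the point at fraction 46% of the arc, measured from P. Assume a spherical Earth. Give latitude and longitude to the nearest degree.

The haversine formula gives a central angle δ ≈ 1.278 rad (73.2°) between the endpoints.
Interpolate at f = 0.46 with slerp weights a = sin((1−f)δ)/sin δ ≈ 0.665, b = sin(fδ)/sin δ ≈ 0.579.
p = a·p₁ + b·p₂ ≈ (0.499, 0.847, 0.183); φ = arcsin(p_z) ≈ 10.52°, λ = atan2(p_y, p_x) ≈ 59.52°.

≈ lat 11°, lon 60°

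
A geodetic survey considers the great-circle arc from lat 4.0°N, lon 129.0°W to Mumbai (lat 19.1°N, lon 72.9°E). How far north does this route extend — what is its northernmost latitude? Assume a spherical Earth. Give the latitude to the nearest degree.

The great circle lies in the plane with unit normal n̂ = (p₁ × p₂)/|p₁ × p₂|.
Here n̂_z ≈ -0.671; the vertex latitude is φ_max = arccos|n̂_z| ≈ 47.8°.
Check via Clairaut: cos φ_max = |cos φ₁| · sin C = cos(4.0°)·sin(42.3°) ≈ 0.671, again giving ≈ 47.8°.

≈ 48°N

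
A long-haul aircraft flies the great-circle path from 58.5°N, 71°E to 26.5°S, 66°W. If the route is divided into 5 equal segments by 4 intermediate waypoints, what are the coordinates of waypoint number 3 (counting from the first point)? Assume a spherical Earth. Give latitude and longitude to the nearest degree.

≈ 21°N, 39°W

Write both endpoints as unit vectors p₁, p₂ with components (cos φ cos λ, cos φ sin λ, sin φ).
The central angle between the endpoints is δ = arccos(p₁·p₂) ≈ 2.378 rad (136.3°).
Interpolate at f = 3/5 with slerp weights a = sin((1−f)δ)/sin δ ≈ 1.177, b = sin(fδ)/sin δ ≈ 1.431.
p = a·p₁ + b·p₂ ≈ (0.721, -0.588, 0.365); φ = arcsin(p_z) ≈ 21.43°, λ = atan2(p_y, p_x) ≈ -39.21°.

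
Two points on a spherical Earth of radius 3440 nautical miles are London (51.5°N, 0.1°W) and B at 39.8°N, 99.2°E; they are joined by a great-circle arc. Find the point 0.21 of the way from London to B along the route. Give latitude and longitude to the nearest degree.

≈ 57°N, 21°E

From cos δ = sin φ₁ sin φ₂ + cos φ₁ cos φ₂ cos Δλ, the central angle is δ ≈ 1.133 rad (64.9°).
Interpolate at f = 0.21 with slerp weights a = sin((1−f)δ)/sin δ ≈ 0.862, b = sin(fδ)/sin δ ≈ 0.260.
p = a·p₁ + b·p₂ ≈ (0.504, 0.196, 0.841); φ = arcsin(p_z) ≈ 57.23°, λ = atan2(p_y, p_x) ≈ 21.28°.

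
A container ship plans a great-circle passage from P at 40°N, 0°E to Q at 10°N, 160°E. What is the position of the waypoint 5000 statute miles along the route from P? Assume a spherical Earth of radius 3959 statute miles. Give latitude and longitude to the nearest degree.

≈ 59°N, 129°E

From cos δ = sin φ₁ sin φ₂ + cos φ₁ cos φ₂ cos Δλ, the central angle is δ ≈ 2.211 rad (126.7°). The total great-circle distance is δ·R ≈ 2.211 × 3959 ≈ 8753 mi, so the target fraction is f = 5000/8753 ≈ 0.571.
Interpolate at f ≈ 0.571 with slerp weights a = sin((1−f)δ)/sin δ ≈ 1.013, b = sin(fδ)/sin δ ≈ 1.188.
p = a·p₁ + b·p₂ ≈ (-0.324, 0.400, 0.857); φ = arcsin(p_z) ≈ 59.02°, λ = atan2(p_y, p_x) ≈ 128.98°.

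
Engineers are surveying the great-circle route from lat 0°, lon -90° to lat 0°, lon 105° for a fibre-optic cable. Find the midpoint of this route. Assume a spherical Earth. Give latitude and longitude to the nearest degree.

≈ lat 0°, lon -172°

The haversine formula gives a central angle δ ≈ 2.880 rad (165.0°) between the endpoints.
Interpolate at f = 1/2 with slerp weights a = sin((1−f)δ)/sin δ ≈ 3.831, b = sin(fδ)/sin δ ≈ 3.831.
p = a·p₁ + b·p₂ ≈ (-0.991, -0.131, 0.000); φ = arcsin(p_z) ≈ 0.00°, λ = atan2(p_y, p_x) ≈ -172.50°.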